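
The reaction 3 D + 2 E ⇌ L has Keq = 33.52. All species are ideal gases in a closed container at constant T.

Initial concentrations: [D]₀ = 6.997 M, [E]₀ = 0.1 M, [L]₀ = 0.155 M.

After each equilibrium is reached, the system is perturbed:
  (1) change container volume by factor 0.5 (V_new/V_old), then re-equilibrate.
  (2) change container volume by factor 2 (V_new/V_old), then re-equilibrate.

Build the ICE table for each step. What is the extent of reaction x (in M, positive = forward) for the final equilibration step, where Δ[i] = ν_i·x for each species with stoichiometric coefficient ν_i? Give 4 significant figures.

x = -0.001623 M

Q₀ = 0.04525 vs Keq = 33.52 ⇒ Q<K, forward
Step 1:
                    D           E           L
  Initial       6.997         0.1       0.155
  Change      -0.1435    -0.09566     0.04783
  Equil         6.854    0.004336      0.2028
  solve Keq expr → x = 0.04783; check Q = 33.52
Then change container volume by factor 0.5 (V_new/V_old).
Step 2:
                    D           E           L
  Initial       13.71    0.008671      0.4057
  Change    -0.009739   -0.006492    0.003246
  Equil          13.7    0.002179      0.4089
  solve Keq expr → x = 0.003246; check Q = 33.52
Then change container volume by factor 2 (V_new/V_old).
Step 3:
                    D           E           L
  Initial       6.849    0.001089      0.2045
  Change     0.004869    0.003246   -0.001623
  Equil         6.854    0.004336      0.2028
  solve Keq expr → x = -0.001623; check Q = 33.52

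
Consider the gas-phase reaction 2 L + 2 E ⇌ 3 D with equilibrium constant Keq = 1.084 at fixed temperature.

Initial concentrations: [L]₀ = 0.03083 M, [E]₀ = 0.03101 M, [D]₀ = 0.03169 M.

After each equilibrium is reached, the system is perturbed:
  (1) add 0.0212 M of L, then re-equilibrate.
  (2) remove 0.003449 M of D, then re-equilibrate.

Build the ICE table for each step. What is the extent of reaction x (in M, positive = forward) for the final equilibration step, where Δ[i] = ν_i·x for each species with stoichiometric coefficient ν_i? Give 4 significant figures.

x = 8.5774e-04 M

Q₀ = 34.82 vs Keq = 1.084 ⇒ Q>K, reverse
Step 1:
                  L         E         D
  I         0.03083   0.03101   0.03169
  C         0.01112   0.01112  -0.01668
  E         0.04195   0.04213   0.01501
  solve Keq expr → x = -0.005558; check Q = 1.084
Then add 0.0212 M of L.
Step 2:
                  L         E         D
  I         0.06315   0.04213   0.01501
  C       -0.002334 -0.002334  0.003501
  E         0.06081   0.03979   0.01852
  solve Keq expr → x = 0.001167; check Q = 1.084
Then remove 0.003449 M of D.
Step 3:
                  L         E         D
  I         0.06081   0.03979   0.01507
  C       -0.001715 -0.001715  0.002573
  E          0.0591   0.03808   0.01764
  solve Keq expr → x = 8.5774e-04; check Q = 1.084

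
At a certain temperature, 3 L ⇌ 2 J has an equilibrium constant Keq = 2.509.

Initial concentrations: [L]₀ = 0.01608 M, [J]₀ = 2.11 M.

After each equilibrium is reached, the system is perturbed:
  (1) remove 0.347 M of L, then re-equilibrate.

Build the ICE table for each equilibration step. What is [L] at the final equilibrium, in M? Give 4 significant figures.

Q₀ = 1.0708e+06 vs Keq = 2.509 ⇒ Q>K, reverse
Step 1:
                   L          J
  I          0.01608       2.11
  C           0.9409    -0.6272
  E           0.9569      1.483
  solve Keq expr → x = -0.3136; check Q = 2.509
Then remove 0.347 M of L.
Step 2:
                   L          J
  I           0.6099      1.483
  C           0.2684    -0.1789
  E           0.8783      1.304
  solve Keq expr → x = -0.08946; check Q = 2.509

[L]_eq = 0.8783 M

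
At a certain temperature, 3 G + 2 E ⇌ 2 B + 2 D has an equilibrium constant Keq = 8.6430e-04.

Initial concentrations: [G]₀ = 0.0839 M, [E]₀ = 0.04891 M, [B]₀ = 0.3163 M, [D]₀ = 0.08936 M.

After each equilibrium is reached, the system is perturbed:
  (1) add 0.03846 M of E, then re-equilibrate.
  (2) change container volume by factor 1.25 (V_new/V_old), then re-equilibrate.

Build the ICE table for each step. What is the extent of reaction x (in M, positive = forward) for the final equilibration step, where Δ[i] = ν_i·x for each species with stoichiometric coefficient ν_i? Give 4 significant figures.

x = -9.0278e-05 M

Q₀ = 565.5 vs Keq = 8.6430e-04 ⇒ Q>K, reverse
Step 1:
                  G         E         B         D
  I          0.0839   0.04891    0.3163   0.08936
  C          0.1314   0.08761  -0.08761  -0.08761
  E          0.2153    0.1365    0.2287  0.001753
  solve Keq expr → x = -0.0438; check Q = 8.6430e-04
Then add 0.03846 M of E.
Step 2:
                  G         E         B         D
  I          0.2153     0.175    0.2287  0.001753
  C       -7.0836e-04 -4.7224e-04 4.7224e-04 4.7224e-04
  E          0.2146    0.1745    0.2292  0.002226
  solve Keq expr → x = 2.3612e-04; check Q = 8.6430e-04
Then change container volume by factor 1.25 (V_new/V_old).
Step 3:
                  G         E         B         D
  I          0.1717    0.1396    0.1833   0.00178
  C       2.7084e-04 1.8056e-04 -1.8056e-04 -1.8056e-04
  E           0.172    0.1398    0.1832    0.0016
  solve Keq expr → x = -9.0278e-05; check Q = 8.6430e-04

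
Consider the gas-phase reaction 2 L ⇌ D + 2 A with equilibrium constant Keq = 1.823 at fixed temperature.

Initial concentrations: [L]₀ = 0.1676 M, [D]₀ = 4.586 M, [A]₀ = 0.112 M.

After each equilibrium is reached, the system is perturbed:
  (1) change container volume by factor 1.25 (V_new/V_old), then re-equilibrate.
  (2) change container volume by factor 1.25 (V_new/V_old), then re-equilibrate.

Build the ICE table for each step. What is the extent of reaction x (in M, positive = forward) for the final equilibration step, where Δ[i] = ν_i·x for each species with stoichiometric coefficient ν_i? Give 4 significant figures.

Q₀ = 2.048 vs Keq = 1.823 ⇒ Q>K, reverse
Step 1:
                  L         D         A
  I          0.1676     4.586     0.112
  C        0.003868 -0.001934 -0.003868
  E          0.1715     4.584    0.1081
  solve Keq expr → x = -0.001934; check Q = 1.823
Then change container volume by factor 1.25 (V_new/V_old).
Step 2:
                  L         D         A
  I          0.1372     3.667   0.08651
  C       -0.005966  0.002983  0.005966
  E          0.1312      3.67   0.09247
  solve Keq expr → x = 0.002983; check Q = 1.823
Then change container volume by factor 1.25 (V_new/V_old).
Step 3:
                  L         D         A
  I           0.105     2.936   0.07398
  C       -0.004865  0.002433  0.004865
  E          0.1001     2.939   0.07884
  solve Keq expr → x = 0.002433; check Q = 1.823

x = 0.002433 M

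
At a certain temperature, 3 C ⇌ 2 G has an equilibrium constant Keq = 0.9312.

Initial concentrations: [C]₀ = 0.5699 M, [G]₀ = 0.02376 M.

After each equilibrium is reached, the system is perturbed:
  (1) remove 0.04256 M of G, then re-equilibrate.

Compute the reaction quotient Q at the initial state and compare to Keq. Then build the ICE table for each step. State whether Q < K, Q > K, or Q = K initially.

Q₀ = 0.00305 vs Keq = 0.9312 ⇒ Q<K, forward
Step 1:
                    C           G
  Initial      0.5699     0.02376
  Change      -0.2394      0.1596
  Equil        0.3305      0.1834
  solve Keq expr → x = 0.0798; check Q = 0.9312
Then remove 0.04256 M of G.
Step 2:
                    C           G
  Initial      0.3305      0.1408
  Change     -0.02875     0.01917
  Equil        0.3018        0.16
  solve Keq expr → x = 0.009583; check Q = 0.9312

Q₀ = 0.00305; Q < K (proceeds forward)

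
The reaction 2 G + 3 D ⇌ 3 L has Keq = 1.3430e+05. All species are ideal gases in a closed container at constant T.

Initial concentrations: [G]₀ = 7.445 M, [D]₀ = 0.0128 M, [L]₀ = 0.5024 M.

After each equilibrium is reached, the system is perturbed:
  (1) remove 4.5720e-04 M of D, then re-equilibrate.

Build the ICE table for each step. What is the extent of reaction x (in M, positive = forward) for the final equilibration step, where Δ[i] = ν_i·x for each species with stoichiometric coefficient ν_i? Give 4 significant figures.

x = -1.5160e-04 M

Q₀ = 1091 vs Keq = 1.3430e+05 ⇒ Q<K, forward
Step 1:
                   G          D          L
  init         7.445     0.0128     0.5024
  Δ        -0.006782   -0.01017    0.01017
  eq           7.438   0.002627     0.5126
  solve Keq expr → x = 0.003391; check Q = 1.3430e+05
Then remove 4.5720e-04 M of D.
Step 2:
                   G          D          L
  init         7.438    0.00217     0.5126
  Δ       3.0320e-04 4.5480e-04 -4.5480e-04
  eq           7.439   0.002624     0.5121
  solve Keq expr → x = -1.5160e-04; check Q = 1.3430e+05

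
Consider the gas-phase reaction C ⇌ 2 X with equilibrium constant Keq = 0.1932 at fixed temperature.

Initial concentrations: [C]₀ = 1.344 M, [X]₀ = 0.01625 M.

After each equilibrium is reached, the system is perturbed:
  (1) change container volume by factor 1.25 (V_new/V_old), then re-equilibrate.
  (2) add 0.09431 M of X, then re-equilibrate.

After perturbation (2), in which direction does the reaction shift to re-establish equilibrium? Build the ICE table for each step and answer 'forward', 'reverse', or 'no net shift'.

Direction: reverse

Q₀ = 1.9648e-04 vs Keq = 0.1932 ⇒ Q<K, forward
Step 1:
                    C           X
  Initial       1.344     0.01625
  Change      -0.2244      0.4488
  Equil          1.12      0.4651
  solve Keq expr → x = 0.2244; check Q = 0.1932
Then change container volume by factor 1.25 (V_new/V_old).
Step 2:
                    C           X
  Initial      0.8957      0.3721
  Change     -0.01966     0.03933
  Equil         0.876      0.4114
  solve Keq expr → x = 0.01966; check Q = 0.1932
Then add 0.09431 M of X.
Step 3:
                    C           X
  Initial       0.876      0.5057
  Change      0.04225    -0.08451
  Equil        0.9183      0.4212
  solve Keq expr → x = -0.04225; check Q = 0.1932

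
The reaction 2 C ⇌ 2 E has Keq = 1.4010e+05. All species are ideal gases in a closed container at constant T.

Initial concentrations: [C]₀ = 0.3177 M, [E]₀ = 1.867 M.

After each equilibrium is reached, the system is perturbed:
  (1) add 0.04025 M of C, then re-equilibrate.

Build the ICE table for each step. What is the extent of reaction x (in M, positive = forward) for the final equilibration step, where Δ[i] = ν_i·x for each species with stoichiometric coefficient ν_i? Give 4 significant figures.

x = 0.02007 M

Q₀ = 34.53 vs Keq = 1.4010e+05 ⇒ Q<K, forward
Step 1:
                   C          E
  init        0.3177      1.867
  Δ          -0.3119     0.3119
  eq        0.005821      2.179
  solve Keq expr → x = 0.1559; check Q = 1.4010e+05
Then add 0.04025 M of C.
Step 2:
                   C          E
  init       0.04607      2.179
  Δ         -0.04014    0.04014
  eq        0.005928      2.219
  solve Keq expr → x = 0.02007; check Q = 1.4010e+05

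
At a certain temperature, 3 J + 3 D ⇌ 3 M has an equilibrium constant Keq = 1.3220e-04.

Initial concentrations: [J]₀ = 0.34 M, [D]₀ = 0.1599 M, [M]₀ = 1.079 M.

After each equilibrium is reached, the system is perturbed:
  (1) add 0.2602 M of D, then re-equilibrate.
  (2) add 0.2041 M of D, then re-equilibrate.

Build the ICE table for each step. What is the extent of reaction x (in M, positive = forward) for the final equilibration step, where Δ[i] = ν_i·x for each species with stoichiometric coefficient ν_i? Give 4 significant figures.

Q₀ = 7818 vs Keq = 1.3220e-04 ⇒ Q>K, reverse
Step 1:
                   J          D          M
  init          0.34     0.1599      1.079
  Δ           0.9998     0.9998    -0.9998
  eq            1.34       1.16    0.07916
  solve Keq expr → x = -0.3333; check Q = 1.3220e-04
Then add 0.2602 M of D.
Step 2:
                   J          D          M
  init          1.34       1.42    0.07916
  Δ         -0.01558   -0.01558    0.01558
  eq           1.324      1.404    0.09474
  solve Keq expr → x = 0.005194; check Q = 1.3220e-04
Then add 0.2041 M of D.
Step 3:
                   J          D          M
  init         1.324      1.608    0.09474
  Δ         -0.01199   -0.01199    0.01199
  eq           1.312      1.596     0.1067
  solve Keq expr → x = 0.003995; check Q = 1.3220e-04

x = 0.003995 M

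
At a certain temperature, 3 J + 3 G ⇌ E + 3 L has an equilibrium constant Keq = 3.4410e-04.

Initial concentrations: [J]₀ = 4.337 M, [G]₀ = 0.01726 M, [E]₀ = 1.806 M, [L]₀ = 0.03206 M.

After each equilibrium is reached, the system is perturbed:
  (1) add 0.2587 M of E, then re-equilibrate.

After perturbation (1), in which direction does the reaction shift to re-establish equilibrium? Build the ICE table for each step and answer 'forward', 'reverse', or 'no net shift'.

Direction: reverse

Q₀ = 0.1419 vs Keq = 3.4410e-04 ⇒ Q>K, reverse
Step 1:
                    J           G           E           L
  init          4.337     0.01726       1.806     0.03206
  Δ           0.02216     0.02216   -0.007386    -0.02216
  eq            4.359     0.03942       1.799    0.009901
  solve Keq expr → x = -0.007386; check Q = 3.4410e-04
Then add 0.2587 M of E.
Step 2:
                    J           G           E           L
  init          4.359     0.03942       2.057    0.009901
  Δ        3.4898e-04  3.4898e-04 -1.1633e-04 -3.4898e-04
  eq             4.36     0.03977       2.057    0.009552
  solve Keq expr → x = -1.1633e-04; check Q = 3.4410e-04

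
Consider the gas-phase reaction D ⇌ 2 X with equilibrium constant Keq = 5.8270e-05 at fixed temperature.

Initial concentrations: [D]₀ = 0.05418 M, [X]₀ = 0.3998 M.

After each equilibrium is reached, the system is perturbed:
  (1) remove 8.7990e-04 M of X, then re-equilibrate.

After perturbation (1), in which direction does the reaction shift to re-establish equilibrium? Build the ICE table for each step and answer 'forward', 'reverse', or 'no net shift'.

Q₀ = 2.95 vs Keq = 5.8270e-05 ⇒ Q>K, reverse
Step 1:
                   D          X
  init       0.05418     0.3998
  Δ            0.198     -0.396
  eq          0.2522   0.003833
  solve Keq expr → x = -0.198; check Q = 5.8270e-05
Then remove 8.7990e-04 M of X.
Step 2:
                   D          X
  init        0.2522   0.002953
  Δ       -4.3828e-04 8.7657e-04
  eq          0.2517    0.00383
  solve Keq expr → x = 4.3828e-04; check Q = 5.8270e-05

Direction: forward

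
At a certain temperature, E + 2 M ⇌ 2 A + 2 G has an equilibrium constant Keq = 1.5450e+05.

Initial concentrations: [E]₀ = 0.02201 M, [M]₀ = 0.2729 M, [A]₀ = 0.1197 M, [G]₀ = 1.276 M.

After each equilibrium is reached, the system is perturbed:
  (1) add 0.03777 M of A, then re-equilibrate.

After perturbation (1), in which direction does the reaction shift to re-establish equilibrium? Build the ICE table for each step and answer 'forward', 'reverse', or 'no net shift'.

Q₀ = 14.23 vs Keq = 1.5450e+05 ⇒ Q<K, forward
Step 1:
                  E         M         A         G
  init      0.02201    0.2729    0.1197     1.276
  Δ          -0.022  -0.04401   0.04401   0.04401
  eq      5.7691e-06    0.2289    0.1637      1.32
  solve Keq expr → x = 0.022; check Q = 1.5450e+05
Then add 0.03777 M of A.
Step 2:
                  E         M         A         G
  init    5.7691e-06    0.2289    0.2015      1.32
  Δ       2.9681e-06 5.9361e-06 -5.9361e-06 -5.9361e-06
  eq      8.7372e-06    0.2289    0.2015      1.32
  solve Keq expr → x = -2.9681e-06; check Q = 1.5450e+05

Direction: reverse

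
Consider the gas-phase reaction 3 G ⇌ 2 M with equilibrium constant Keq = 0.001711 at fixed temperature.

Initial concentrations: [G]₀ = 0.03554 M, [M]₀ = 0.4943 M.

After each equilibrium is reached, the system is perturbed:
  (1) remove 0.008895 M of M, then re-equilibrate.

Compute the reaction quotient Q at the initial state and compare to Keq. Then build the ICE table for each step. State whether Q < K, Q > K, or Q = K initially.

Q₀ = 5443; Q > K (proceeds reverse)

Q₀ = 5443 vs Keq = 0.001711 ⇒ Q>K, reverse
Step 1:
                  G         M
  I         0.03554    0.4943
  C          0.7021   -0.4681
  E          0.7377   0.02621
  solve Keq expr → x = -0.234; check Q = 0.001711
Then remove 0.008895 M of M.
Step 2:
                  G         M
  I          0.7377   0.01731
  C        -0.01236  0.008239
  E          0.7253   0.02555
  solve Keq expr → x = 0.00412; check Q = 0.001711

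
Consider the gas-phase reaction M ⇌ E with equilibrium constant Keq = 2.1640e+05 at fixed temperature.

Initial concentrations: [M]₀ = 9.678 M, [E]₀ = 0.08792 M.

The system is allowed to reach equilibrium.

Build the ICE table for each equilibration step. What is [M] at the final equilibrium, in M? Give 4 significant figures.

[M]_eq = 4.5129e-05 M

Q₀ = 0.009085 vs Keq = 2.1640e+05 ⇒ Q<K, forward
Step 1:
                    M           E
  init          9.678     0.08792
  Δ            -9.678       9.678
  eq       4.5129e-05       9.766
  solve Keq expr → x = 9.678; check Q = 2.1640e+05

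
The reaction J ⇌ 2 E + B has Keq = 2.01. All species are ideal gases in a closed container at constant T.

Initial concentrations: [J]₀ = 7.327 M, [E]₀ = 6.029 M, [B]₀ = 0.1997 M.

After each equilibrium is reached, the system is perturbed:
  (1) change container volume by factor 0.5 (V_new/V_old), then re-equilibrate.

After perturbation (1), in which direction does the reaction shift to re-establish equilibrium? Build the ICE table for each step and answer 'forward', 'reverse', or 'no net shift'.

Direction: reverse

Q₀ = 0.9907 vs Keq = 2.01 ⇒ Q<K, forward
Step 1:
                  J         E         B
  Initial     7.327     6.029    0.1997
  Change    -0.1582    0.3164    0.1582
  Equil       7.169     6.345    0.3579
  solve Keq expr → x = 0.1582; check Q = 2.01
Then change container volume by factor 0.5 (V_new/V_old).
Step 2:
                  J         E         B
  Initial     14.34     12.69    0.7158
  Change     0.4977   -0.9955   -0.4977
  Equil       14.84      11.7     0.218
  solve Keq expr → x = -0.4977; check Q = 2.01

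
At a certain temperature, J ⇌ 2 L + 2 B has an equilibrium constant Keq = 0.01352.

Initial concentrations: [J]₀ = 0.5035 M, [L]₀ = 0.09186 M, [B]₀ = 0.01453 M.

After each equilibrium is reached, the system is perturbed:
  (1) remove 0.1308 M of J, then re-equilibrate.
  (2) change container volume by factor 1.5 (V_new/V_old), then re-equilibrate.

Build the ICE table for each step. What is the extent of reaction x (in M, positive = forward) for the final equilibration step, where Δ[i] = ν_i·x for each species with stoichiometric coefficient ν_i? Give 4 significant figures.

x = 0.02498 M

Q₀ = 3.5382e-06 vs Keq = 0.01352 ⇒ Q<K, forward
Step 1:
                   J          L          B
  Initial     0.5035    0.09186    0.01453
  Change     -0.1098     0.2197     0.2197
  Equil       0.3937     0.3115     0.2342
  solve Keq expr → x = 0.1098; check Q = 0.01352
Then remove 0.1308 M of J.
Step 2:
                   J          L          B
  Initial     0.2629     0.3115     0.2342
  Change     0.01152   -0.02305   -0.02305
  Equil       0.2744     0.2885     0.2111
  solve Keq expr → x = -0.01152; check Q = 0.01352
Then change container volume by factor 1.5 (V_new/V_old).
Step 3:
                   J          L          B
  Initial     0.1829     0.1923     0.1408
  Change    -0.02498    0.04997    0.04997
  Equil       0.1579     0.2423     0.1907
  solve Keq expr → x = 0.02498; check Q = 0.01352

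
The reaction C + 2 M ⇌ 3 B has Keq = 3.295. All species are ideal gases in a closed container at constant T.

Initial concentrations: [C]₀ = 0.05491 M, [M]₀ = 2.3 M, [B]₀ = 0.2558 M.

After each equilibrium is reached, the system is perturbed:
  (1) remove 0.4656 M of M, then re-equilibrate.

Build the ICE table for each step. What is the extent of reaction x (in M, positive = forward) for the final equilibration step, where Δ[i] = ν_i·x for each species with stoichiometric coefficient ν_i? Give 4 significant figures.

Q₀ = 0.05762 vs Keq = 3.295 ⇒ Q<K, forward
Step 1:
                   C          M          B
  Initial    0.05491        2.3     0.2558
  Change    -0.05065    -0.1013      0.152
  Equil     0.004256      2.199     0.4078
  solve Keq expr → x = 0.05065; check Q = 3.295
Then remove 0.4656 M of M.
Step 2:
                   C          M          B
  Initial   0.004256      1.733     0.4078
  Change    0.002229   0.004458  -0.006688
  Equil     0.006485      1.738     0.4011
  solve Keq expr → x = -0.002229; check Q = 3.295

x = -0.002229 M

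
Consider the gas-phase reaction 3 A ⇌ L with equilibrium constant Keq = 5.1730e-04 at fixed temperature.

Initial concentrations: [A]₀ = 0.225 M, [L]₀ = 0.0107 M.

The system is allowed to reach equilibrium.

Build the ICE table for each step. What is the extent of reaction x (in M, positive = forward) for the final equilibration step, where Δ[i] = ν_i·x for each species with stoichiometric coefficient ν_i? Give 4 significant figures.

x = -0.01069 M

Q₀ = 0.9394 vs Keq = 5.1730e-04 ⇒ Q>K, reverse
Step 1:
                   A          L
  Initial      0.225     0.0107
  Change     0.03207   -0.01069
  Equil       0.2571 8.7885e-06
  solve Keq expr → x = -0.01069; check Q = 5.1730e-04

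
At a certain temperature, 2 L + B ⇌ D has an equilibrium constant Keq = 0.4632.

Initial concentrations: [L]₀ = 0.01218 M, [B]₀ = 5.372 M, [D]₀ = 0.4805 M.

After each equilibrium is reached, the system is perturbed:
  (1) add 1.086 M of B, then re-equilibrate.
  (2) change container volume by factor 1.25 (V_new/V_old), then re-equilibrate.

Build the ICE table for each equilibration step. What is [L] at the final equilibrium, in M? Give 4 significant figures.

Q₀ = 602.9 vs Keq = 0.4632 ⇒ Q>K, reverse
Step 1:
                   L          B          D
  init       0.01218      5.372     0.4805
  Δ           0.3366     0.1683    -0.1683
  eq          0.3488       5.54     0.3122
  solve Keq expr → x = -0.1683; check Q = 0.4632
Then add 1.086 M of B.
Step 2:
                   L          B          D
  init        0.3488      6.626     0.3122
  Δ          -0.0236    -0.0118     0.0118
  eq          0.3252      6.615      0.324
  solve Keq expr → x = 0.0118; check Q = 0.4632
Then change container volume by factor 1.25 (V_new/V_old).
Step 3:
                   L          B          D
  init        0.2602      5.292     0.2592
  Δ          0.04868    0.02434   -0.02434
  eq          0.3088      5.316     0.2349
  solve Keq expr → x = -0.02434; check Q = 0.4632

[L]_eq = 0.3088 M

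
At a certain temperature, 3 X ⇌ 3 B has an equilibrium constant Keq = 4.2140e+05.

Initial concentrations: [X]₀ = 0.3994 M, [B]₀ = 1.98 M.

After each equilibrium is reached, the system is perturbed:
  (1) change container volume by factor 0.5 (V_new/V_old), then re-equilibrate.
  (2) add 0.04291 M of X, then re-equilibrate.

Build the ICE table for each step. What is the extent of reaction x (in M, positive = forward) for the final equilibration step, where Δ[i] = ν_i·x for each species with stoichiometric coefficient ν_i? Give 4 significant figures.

x = 0.01412 M

Q₀ = 121.8 vs Keq = 4.2140e+05 ⇒ Q<K, forward
Step 1:
                   X          B
  Initial     0.3994       1.98
  Change     -0.3681     0.3681
  Equil      0.03132      2.348
  solve Keq expr → x = 0.1227; check Q = 4.2140e+05
Then change container volume by factor 0.5 (V_new/V_old).
Step 2:
                   X          B
  Initial    0.06264      4.696
  Change           0          0
  Equil      0.06264      4.696
  solve Keq expr → x = 0; check Q = 4.2140e+05
Then add 0.04291 M of X.
Step 3:
                   X          B
  Initial     0.1055      4.696
  Change    -0.04235    0.04235
  Equil       0.0632      4.739
  solve Keq expr → x = 0.01412; check Q = 4.2140e+05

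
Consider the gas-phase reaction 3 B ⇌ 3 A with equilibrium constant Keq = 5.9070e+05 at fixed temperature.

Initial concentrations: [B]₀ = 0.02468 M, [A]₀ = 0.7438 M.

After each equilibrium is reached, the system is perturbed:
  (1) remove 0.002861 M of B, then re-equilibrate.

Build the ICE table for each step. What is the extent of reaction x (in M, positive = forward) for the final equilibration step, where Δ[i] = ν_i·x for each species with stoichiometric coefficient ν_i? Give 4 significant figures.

x = -9.4243e-04 M

Q₀ = 2.7374e+04 vs Keq = 5.9070e+05 ⇒ Q<K, forward
Step 1:
                   B          A
  Initial    0.02468     0.7438
  Change    -0.01563    0.01563
  Equil     0.009051     0.7594
  solve Keq expr → x = 0.00521; check Q = 5.9070e+05
Then remove 0.002861 M of B.
Step 2:
                   B          A
  Initial    0.00619     0.7594
  Change    0.002827  -0.002827
  Equil     0.009017     0.7566
  solve Keq expr → x = -9.4243e-04; check Q = 5.9070e+05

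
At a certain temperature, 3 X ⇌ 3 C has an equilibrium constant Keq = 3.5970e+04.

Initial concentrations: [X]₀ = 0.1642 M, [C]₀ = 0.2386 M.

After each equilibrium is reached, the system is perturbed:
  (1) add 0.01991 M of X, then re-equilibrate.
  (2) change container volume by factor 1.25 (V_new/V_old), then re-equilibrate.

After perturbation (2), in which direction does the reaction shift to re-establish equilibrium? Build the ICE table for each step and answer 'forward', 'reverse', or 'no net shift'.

Direction: no net shift

Q₀ = 3.068 vs Keq = 3.5970e+04 ⇒ Q<K, forward
Step 1:
                    X           C
  Initial      0.1642      0.2386
  Change      -0.1524      0.1524
  Equil       0.01184       0.391
  solve Keq expr → x = 0.05079; check Q = 3.5970e+04
Then add 0.01991 M of X.
Step 2:
                    X           C
  Initial     0.03175       0.391
  Change     -0.01932     0.01932
  Equil       0.01243      0.4103
  solve Keq expr → x = 0.006442; check Q = 3.5970e+04
Then change container volume by factor 1.25 (V_new/V_old).
Step 3:
                    X           C
  Initial    0.009943      0.3282
  Change            0           0
  Equil      0.009943      0.3282
  solve Keq expr → x = 0; check Q = 3.5970e+04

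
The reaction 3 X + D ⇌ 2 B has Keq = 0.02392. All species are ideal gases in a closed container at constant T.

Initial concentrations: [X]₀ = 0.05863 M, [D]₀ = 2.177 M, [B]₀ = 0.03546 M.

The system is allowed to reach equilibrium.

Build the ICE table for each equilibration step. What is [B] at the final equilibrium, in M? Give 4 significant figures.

Q₀ = 2.866 vs Keq = 0.02392 ⇒ Q>K, reverse
Step 1:
                   X          D          B
  init       0.05863      2.177    0.03546
  Δ           0.0422    0.01407   -0.02813
  eq          0.1008      2.191   0.007329
  solve Keq expr → x = -0.01407; check Q = 0.02392

[B]_eq = 0.007329 M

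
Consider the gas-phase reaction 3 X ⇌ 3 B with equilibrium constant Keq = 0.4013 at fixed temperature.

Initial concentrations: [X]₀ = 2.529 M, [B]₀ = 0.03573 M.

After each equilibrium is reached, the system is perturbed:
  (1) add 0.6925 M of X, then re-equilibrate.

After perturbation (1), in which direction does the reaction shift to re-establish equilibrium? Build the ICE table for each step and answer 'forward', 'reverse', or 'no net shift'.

Direction: forward

Q₀ = 2.8200e-06 vs Keq = 0.4013 ⇒ Q<K, forward
Step 1:
                   X          B
  Initial      2.529    0.03573
  Change      -1.053      1.053
  Equil        1.476      1.089
  solve Keq expr → x = 0.351; check Q = 0.4013
Then add 0.6925 M of X.
Step 2:
                   X          B
  Initial      2.169      1.089
  Change      -0.294      0.294
  Equil        1.875      1.383
  solve Keq expr → x = 0.09799; check Q = 0.4013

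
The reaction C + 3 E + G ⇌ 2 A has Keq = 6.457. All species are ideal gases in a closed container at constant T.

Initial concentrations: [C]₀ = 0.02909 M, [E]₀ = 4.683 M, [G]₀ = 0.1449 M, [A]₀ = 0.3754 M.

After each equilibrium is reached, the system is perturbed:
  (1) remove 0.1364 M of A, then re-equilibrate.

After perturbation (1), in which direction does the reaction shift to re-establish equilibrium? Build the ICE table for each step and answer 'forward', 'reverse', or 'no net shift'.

Direction: forward

Q₀ = 0.3255 vs Keq = 6.457 ⇒ Q<K, forward
Step 1:
                  C         E         G         A
  Initial   0.02909     4.683    0.1449    0.3754
  Change   -0.02662  -0.07987  -0.02662   0.05325
  Equil    0.002467     4.603    0.1183    0.4286
  solve Keq expr → x = 0.02662; check Q = 6.457
Then remove 0.1364 M of A.
Step 2:
                  C         E         G         A
  Initial  0.002467     4.603    0.1183    0.2922
  Change  -0.001284 -0.003852 -0.001284  0.002568
  Equil    0.001183     4.599     0.117    0.2948
  solve Keq expr → x = 0.001284; check Q = 6.457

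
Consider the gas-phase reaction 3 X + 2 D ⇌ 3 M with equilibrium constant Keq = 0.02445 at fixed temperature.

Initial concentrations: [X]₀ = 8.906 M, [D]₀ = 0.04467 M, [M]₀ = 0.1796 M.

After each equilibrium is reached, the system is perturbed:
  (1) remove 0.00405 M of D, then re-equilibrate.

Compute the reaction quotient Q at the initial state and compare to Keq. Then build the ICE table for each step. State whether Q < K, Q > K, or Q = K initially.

Q₀ = 0.00411; Q < K (proceeds forward)

Q₀ = 0.00411 vs Keq = 0.02445 ⇒ Q<K, forward
Step 1:
                   X          D          M
  Initial      8.906    0.04467     0.1796
  Change    -0.03175   -0.02117    0.03175
  Equil        8.874     0.0235     0.2113
  solve Keq expr → x = 0.01058; check Q = 0.02445
Then remove 0.00405 M of D.
Step 2:
                   X          D          M
  Initial      8.874    0.01945     0.2113
  Change    0.004842   0.003228  -0.004842
  Equil        8.879    0.02268     0.2065
  solve Keq expr → x = -0.001614; check Q = 0.02445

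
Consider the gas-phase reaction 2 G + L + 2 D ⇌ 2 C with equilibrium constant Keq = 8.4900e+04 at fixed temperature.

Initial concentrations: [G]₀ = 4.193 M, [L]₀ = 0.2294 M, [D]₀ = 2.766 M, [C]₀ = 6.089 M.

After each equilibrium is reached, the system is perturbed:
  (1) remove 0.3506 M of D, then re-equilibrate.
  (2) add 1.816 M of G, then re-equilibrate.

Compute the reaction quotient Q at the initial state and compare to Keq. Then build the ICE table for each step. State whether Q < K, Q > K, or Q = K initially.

Q₀ = 1.202 vs Keq = 8.4900e+04 ⇒ Q<K, forward
Step 1:
                  G         L         D         C
  init        4.193    0.2294     2.766     6.089
  Δ         -0.4588   -0.2294   -0.4588    0.4588
  eq          3.734 6.8031e-06     2.307     6.548
  solve Keq expr → x = 0.2294; check Q = 8.4900e+04
Then remove 0.3506 M of D.
Step 2:
                  G         L         D         C
  init        3.734 6.8031e-06     1.957     6.548
  Δ       5.3128e-06 2.6564e-06 5.3128e-06 -5.3128e-06
  eq          3.734 9.4595e-06     1.957     6.548
  solve Keq expr → x = -2.6564e-06; check Q = 8.4900e+04
Then add 1.816 M of G.
Step 3:
                  G         L         D         C
  init         5.55 9.4595e-06     1.957     6.548
  Δ       -1.0355e-05 -5.1774e-06 -1.0355e-05 1.0355e-05
  eq           5.55 4.2821e-06     1.957     6.548
  solve Keq expr → x = 5.1774e-06; check Q = 8.4900e+04

Q₀ = 1.202; Q < K (proceeds forward)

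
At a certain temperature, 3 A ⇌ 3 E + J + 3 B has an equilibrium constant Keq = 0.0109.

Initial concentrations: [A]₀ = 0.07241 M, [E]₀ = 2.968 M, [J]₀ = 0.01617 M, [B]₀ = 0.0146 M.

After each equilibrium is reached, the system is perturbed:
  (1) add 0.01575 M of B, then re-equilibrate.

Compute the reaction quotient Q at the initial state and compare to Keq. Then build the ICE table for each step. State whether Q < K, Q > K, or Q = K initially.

Q₀ = 0.003465 vs Keq = 0.0109 ⇒ Q<K, forward
Step 1:
                    A           E           J           B
  I           0.07241       2.968     0.01617      0.0146
  C         -0.004746    0.004746    0.001582    0.004746
  E           0.06766       2.973     0.01775     0.01935
  solve Keq expr → x = 0.001582; check Q = 0.0109
Then add 0.01575 M of B.
Step 2:
                    A           E           J           B
  I           0.06766       2.973     0.01775      0.0351
  C           0.01081    -0.01081   -0.003603    -0.01081
  E           0.07847       2.962     0.01415     0.02429
  solve Keq expr → x = -0.003603; check Q = 0.0109

Q₀ = 0.003465; Q < K (proceeds forward)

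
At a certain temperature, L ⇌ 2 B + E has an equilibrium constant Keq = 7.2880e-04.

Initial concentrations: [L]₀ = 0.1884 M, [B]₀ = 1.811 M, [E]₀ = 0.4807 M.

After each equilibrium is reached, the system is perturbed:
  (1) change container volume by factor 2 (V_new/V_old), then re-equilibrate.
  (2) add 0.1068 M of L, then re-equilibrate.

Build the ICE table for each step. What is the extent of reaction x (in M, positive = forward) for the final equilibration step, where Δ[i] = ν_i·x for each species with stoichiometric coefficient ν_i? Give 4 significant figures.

x = 4.1749e-04 M

Q₀ = 8.368 vs Keq = 7.2880e-04 ⇒ Q>K, reverse
Step 1:
                   L          B          E
  I           0.1884      1.811     0.4807
  C             0.48    -0.9601      -0.48
  E           0.6684     0.8509 6.7276e-04
  solve Keq expr → x = -0.48; check Q = 7.2880e-04
Then change container volume by factor 2 (V_new/V_old).
Step 2:
                   L          B          E
  I           0.3342     0.4255 3.3638e-04
  C       -9.9271e-04   0.001985 9.9271e-04
  E           0.3332     0.4275   0.001329
  solve Keq expr → x = 9.9271e-04; check Q = 7.2880e-04
Then add 0.1068 M of L.
Step 3:
                   L          B          E
  I             0.44     0.4275   0.001329
  C       -4.1749e-04 8.3498e-04 4.1749e-04
  E           0.4396     0.4283   0.001747
  solve Keq expr → x = 4.1749e-04; check Q = 7.2880e-04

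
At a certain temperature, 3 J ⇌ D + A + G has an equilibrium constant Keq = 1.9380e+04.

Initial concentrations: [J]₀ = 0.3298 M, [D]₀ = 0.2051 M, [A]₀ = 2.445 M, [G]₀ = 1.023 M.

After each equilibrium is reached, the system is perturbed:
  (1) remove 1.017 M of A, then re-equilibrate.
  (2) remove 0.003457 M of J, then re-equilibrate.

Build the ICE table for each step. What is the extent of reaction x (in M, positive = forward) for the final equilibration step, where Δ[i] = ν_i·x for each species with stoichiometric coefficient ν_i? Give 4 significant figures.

Q₀ = 14.3 vs Keq = 1.9380e+04 ⇒ Q<K, forward
Step 1:
                   J          D          A          G
  init        0.3298     0.2051      2.445      1.023
  Δ          -0.2943    0.09811    0.09811    0.09811
  eq         0.03547     0.3032      2.543      1.121
  solve Keq expr → x = 0.09811; check Q = 1.9380e+04
Then remove 1.017 M of A.
Step 2:
                   J          D          A          G
  init       0.03547     0.3032      1.526      1.121
  Δ        -0.005463   0.001821   0.001821   0.001821
  eq            0.03      0.305      1.528      1.123
  solve Keq expr → x = 0.001821; check Q = 1.9380e+04
Then remove 0.003457 M of J.
Step 3:
                   J          D          A          G
  init       0.02654      0.305      1.528      1.123
  Δ         0.003402  -0.001134  -0.001134  -0.001134
  eq         0.02995     0.3039      1.527      1.122
  solve Keq expr → x = -0.001134; check Q = 1.9380e+04

x = -0.001134 M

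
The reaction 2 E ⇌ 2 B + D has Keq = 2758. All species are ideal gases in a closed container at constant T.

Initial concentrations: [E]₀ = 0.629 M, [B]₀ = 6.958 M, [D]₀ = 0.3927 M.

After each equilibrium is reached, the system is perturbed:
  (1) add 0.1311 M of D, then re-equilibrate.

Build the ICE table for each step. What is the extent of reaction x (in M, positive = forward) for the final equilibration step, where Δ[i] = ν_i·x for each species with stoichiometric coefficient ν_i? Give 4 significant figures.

Q₀ = 48.05 vs Keq = 2758 ⇒ Q<K, forward
Step 1:
                   E          B          D
  Initial      0.629      6.958     0.3927
  Change     -0.5143     0.5143     0.2571
  Equil       0.1147      7.472     0.6498
  solve Keq expr → x = 0.2571; check Q = 2758
Then add 0.1311 M of D.
Step 2:
                   E          B          D
  Initial     0.1147      7.472     0.7809
  Change     0.01044   -0.01044  -0.005221
  Equil       0.1251      7.462     0.7757
  solve Keq expr → x = -0.005221; check Q = 2758

x = -0.005221 M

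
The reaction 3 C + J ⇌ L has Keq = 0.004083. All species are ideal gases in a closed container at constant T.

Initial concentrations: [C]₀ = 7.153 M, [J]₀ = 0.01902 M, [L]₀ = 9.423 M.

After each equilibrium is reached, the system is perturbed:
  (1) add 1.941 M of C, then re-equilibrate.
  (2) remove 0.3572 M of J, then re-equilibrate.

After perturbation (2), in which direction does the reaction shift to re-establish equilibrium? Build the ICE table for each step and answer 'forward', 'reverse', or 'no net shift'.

Direction: reverse

Q₀ = 1.354 vs Keq = 0.004083 ⇒ Q>K, reverse
Step 1:
                  C         J         L
  I           7.153   0.01902     9.423
  C           4.099     1.366    -1.366
  E           11.25     1.385     8.057
  solve Keq expr → x = -1.366; check Q = 0.004083
Then add 1.941 M of C.
Step 2:
                  C         J         L
  I           13.19     1.385     8.057
  C         -0.8743   -0.2914    0.2914
  E           12.32     1.094     8.348
  solve Keq expr → x = 0.2914; check Q = 0.004083
Then remove 0.3572 M of J.
Step 3:
                  C         J         L
  I           12.32    0.7366     8.348
  C          0.5813    0.1938   -0.1938
  E            12.9    0.9304     8.154
  solve Keq expr → x = -0.1938; check Q = 0.004083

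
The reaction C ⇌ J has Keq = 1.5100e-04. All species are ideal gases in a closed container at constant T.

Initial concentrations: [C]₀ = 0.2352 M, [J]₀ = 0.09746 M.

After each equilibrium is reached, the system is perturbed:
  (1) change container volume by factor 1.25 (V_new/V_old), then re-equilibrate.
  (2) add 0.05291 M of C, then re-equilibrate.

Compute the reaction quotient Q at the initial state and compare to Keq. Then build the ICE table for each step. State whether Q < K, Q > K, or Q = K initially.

Q₀ = 0.4144; Q > K (proceeds reverse)

Q₀ = 0.4144 vs Keq = 1.5100e-04 ⇒ Q>K, reverse
Step 1:
                    C           J
  I            0.2352     0.09746
  C           0.09741    -0.09741
  E            0.3326  5.0224e-05
  solve Keq expr → x = -0.09741; check Q = 1.5100e-04
Then change container volume by factor 1.25 (V_new/V_old).
Step 2:
                    C           J
  I            0.2661  4.0179e-05
  C                 0           0
  E            0.2661  4.0179e-05
  solve Keq expr → x = 0; check Q = 1.5100e-04
Then add 0.05291 M of C.
Step 3:
                    C           J
  I             0.319  4.0179e-05
  C       -7.9882e-06  7.9882e-06
  E             0.319  4.8167e-05
  solve Keq expr → x = 7.9882e-06; check Q = 1.5100e-04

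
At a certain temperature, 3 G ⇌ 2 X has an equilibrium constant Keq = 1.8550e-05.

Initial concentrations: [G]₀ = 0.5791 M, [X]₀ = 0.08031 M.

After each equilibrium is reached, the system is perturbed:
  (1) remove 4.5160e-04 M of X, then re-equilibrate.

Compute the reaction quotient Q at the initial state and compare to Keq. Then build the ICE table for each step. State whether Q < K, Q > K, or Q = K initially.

Q₀ = 0.03321 vs Keq = 1.8550e-05 ⇒ Q>K, reverse
Step 1:
                   G          X
  I           0.5791    0.08031
  C           0.1167   -0.07781
  E           0.6958     0.0025
  solve Keq expr → x = -0.03891; check Q = 1.8550e-05
Then remove 4.5160e-04 M of X.
Step 2:
                   G          X
  I           0.6958   0.002048
  C       -6.7197e-04 4.4798e-04
  E           0.6951   0.002496
  solve Keq expr → x = 2.2399e-04; check Q = 1.8550e-05

Q₀ = 0.03321; Q > K (proceeds reverse)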